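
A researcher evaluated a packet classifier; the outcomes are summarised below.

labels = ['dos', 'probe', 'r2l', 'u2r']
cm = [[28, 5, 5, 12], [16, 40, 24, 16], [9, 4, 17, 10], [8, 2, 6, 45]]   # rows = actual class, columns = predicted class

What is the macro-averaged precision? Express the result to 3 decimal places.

0.528

Per-class precision (TP/(TP+FP)):
  dos: TP=28, FP=16+9+8=33 → 28/61 = 0.4590
  probe: TP=40, FP=5+4+2=11 → 40/51 = 0.7843
  r2l: TP=17, FP=5+24+6=35 → 17/52 = 0.3269
  u2r: TP=45, FP=12+16+10=38 → 45/83 = 0.5422
Macro-precision = mean = (0.4590 + 0.7843 + 0.3269 + 0.5422) / 4 = 0.528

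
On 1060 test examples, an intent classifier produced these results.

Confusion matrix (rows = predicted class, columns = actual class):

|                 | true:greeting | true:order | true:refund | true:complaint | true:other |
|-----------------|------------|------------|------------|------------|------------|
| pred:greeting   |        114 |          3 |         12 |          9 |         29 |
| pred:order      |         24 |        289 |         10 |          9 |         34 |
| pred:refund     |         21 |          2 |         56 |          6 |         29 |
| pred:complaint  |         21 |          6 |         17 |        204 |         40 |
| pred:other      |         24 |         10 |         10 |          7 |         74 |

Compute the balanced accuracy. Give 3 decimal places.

Balanced accuracy = mean of per-class recall.
  greeting: recall = 114/204 = 0.5588
  order: recall = 289/310 = 0.9323
  refund: recall = 56/105 = 0.5333
  complaint: recall = 204/235 = 0.8681
  other: recall = 74/206 = 0.3592
Mean = (0.5588 + 0.9323 + 0.5333 + 0.8681 + 0.3592) / 5 = 0.650

0.650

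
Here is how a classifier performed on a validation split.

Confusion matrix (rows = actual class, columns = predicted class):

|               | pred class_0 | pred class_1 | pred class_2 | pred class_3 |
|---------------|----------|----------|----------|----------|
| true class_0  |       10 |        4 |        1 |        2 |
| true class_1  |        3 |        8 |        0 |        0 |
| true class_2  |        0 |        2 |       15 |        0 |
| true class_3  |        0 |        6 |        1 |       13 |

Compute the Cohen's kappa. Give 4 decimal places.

Observed agreement pₒ = trace/N = 46/65 = 0.70769
Expected agreement pₑ = Σ (rowᵢ·colᵢ)/N² = (17·13 + 11·20 + 17·17 + 20·15)/65² = 0.24379
κ = (pₒ − pₑ)/(1 − pₑ) = (0.70769 − 0.24379)/(1 − 0.24379) = 0.6135

0.6135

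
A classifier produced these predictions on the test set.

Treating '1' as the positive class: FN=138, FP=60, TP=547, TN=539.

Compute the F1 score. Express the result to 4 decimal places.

Precision = TP/(TP+FP) = 547/607 = 0.9012
Recall = TP/(TP+FN) = 547/685 = 0.7985
F1 = 2·TP/(2·TP+FP+FN) = 1094/1292 = 0.8467

0.8467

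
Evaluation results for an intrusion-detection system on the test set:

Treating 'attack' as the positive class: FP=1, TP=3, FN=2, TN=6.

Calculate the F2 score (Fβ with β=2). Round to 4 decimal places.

Fβ = (1+β²)·TP / ((1+β²)·TP + β²·FN + FP), with β²=4
= 5·3 / (5·3 + 4·2 + 1) = 0.6250

0.6250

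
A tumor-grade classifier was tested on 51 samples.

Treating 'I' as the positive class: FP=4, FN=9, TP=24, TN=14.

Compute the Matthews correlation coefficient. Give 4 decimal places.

0.4850

MCC = (TP·TN − FP·FN) / √((TP+FP)(TP+FN)(TN+FP)(TN+FN))
Numerator = 24·14 − 4·9 = 300
Denominator = √(28·33·18·23) = √382536 = 618.4949
MCC = 300 / 618.4949 = 0.4850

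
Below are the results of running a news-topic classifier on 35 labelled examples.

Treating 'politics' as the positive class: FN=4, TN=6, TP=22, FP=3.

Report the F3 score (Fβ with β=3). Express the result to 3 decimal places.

0.849

Fβ = (1+β²)·TP / ((1+β²)·TP + β²·FN + FP), with β²=9
= 10·22 / (10·22 + 9·4 + 3) = 0.849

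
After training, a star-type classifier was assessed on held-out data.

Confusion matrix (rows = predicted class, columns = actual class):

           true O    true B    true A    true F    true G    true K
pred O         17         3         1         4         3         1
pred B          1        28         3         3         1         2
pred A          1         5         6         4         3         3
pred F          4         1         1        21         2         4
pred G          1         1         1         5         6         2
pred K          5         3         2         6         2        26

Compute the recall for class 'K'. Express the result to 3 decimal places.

0.684

recall = TP/(TP+FN).
K: TP=26, FN=1+2+3+4+2=12 → 26/38 = 0.6842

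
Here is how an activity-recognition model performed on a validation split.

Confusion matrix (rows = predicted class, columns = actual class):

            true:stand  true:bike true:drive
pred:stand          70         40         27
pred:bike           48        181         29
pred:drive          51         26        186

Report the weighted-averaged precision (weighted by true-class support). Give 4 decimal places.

0.6547

Per-class precision (TP/(TP+FP)):
  stand: TP=70, FP=40+27=67 → 70/137 = 0.51095
  bike: TP=181, FP=48+29=77 → 181/258 = 0.70155
  drive: TP=186, FP=51+26=77 → 186/263 = 0.70722
Weighted-precision = Σ (supportᵢ/N)·precisionᵢ with N=658: (169/658)·0.51095 + (247/658)·0.70155 + (242/658)·0.70722 = 0.6547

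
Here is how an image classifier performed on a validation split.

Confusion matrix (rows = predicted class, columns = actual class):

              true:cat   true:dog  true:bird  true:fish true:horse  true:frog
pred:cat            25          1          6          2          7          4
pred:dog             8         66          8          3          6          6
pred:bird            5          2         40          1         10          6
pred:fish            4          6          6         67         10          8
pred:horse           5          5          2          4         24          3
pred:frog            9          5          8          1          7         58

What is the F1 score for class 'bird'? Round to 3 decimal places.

0.597

Treat 'bird' as positive and all other classes as negative.
F1 score = 2·TP/(2·TP+FP+FN).
bird: TP=40, FP=5+2+1+10+6=24, FN=6+8+6+2+8=30 → 80/134 = 0.5970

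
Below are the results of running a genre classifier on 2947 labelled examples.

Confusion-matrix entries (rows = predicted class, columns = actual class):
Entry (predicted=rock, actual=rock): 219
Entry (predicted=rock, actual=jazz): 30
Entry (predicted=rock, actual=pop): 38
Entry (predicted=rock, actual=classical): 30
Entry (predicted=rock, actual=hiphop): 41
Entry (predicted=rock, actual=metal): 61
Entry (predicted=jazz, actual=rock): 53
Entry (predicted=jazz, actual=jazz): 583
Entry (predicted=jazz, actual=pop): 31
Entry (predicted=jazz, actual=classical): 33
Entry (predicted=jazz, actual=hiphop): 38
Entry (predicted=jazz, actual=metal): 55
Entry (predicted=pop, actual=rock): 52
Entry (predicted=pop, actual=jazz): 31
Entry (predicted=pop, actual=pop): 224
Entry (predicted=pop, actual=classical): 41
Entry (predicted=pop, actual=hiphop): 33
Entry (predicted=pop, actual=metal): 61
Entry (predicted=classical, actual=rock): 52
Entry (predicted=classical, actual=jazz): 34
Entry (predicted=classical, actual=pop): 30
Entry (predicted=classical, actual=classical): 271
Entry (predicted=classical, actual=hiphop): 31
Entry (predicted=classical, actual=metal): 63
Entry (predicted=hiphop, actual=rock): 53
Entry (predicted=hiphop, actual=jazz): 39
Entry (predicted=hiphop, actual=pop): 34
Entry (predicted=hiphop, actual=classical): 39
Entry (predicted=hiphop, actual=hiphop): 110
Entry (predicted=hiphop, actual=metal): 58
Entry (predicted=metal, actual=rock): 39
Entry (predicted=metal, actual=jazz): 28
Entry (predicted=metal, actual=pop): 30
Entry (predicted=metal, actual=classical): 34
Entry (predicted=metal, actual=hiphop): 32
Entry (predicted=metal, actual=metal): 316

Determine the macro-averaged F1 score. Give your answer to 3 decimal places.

0.552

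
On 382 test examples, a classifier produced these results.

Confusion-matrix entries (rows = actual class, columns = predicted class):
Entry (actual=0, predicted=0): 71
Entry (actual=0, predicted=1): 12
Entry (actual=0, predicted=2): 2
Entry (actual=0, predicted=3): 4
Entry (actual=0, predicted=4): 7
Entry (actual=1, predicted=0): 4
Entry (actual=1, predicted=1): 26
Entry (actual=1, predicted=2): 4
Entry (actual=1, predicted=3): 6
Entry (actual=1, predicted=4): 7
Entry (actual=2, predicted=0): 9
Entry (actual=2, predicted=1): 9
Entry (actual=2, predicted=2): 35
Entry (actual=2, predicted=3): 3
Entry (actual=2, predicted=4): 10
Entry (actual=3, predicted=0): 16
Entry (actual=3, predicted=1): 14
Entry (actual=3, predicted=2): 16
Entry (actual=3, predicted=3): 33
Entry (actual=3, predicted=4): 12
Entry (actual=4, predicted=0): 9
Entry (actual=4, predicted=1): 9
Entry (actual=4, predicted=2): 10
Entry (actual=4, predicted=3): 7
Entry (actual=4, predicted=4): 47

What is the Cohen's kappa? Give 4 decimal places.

Observed agreement pₒ = trace/N = 212/382 = 0.55497
Expected agreement pₑ = Σ (rowᵢ·colᵢ)/N² = (96·109 + 47·70 + 66·67 + 91·53 + 82·83)/382² = 0.20425
κ = (pₒ − pₑ)/(1 − pₑ) = (0.55497 − 0.20425)/(1 − 0.20425) = 0.4407

0.4407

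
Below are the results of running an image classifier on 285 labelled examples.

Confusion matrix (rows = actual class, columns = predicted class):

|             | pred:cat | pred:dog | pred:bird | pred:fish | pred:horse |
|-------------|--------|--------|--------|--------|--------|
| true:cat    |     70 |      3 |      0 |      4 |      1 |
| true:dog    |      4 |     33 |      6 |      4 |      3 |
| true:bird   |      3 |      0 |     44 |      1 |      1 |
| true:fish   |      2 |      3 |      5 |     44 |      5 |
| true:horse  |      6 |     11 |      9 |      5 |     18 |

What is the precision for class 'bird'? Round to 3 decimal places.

0.688

Take TP from the diagonal, FP from the rest of the 'bird' prediction marginal, FN from the rest of the 'bird' actual marginal.
precision = TP/(TP+FP).
bird: TP=44, FP=0+6+5+9=20 → 44/64 = 0.6875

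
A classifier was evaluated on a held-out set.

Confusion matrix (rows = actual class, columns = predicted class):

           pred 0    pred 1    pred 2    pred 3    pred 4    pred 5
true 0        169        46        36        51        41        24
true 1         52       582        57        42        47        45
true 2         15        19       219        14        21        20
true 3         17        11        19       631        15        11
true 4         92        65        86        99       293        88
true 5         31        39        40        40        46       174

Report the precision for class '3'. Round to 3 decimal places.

precision = TP/(TP+FP).
3: TP=631, FP=51+42+14+99+40=246 → 631/877 = 0.7195

0.719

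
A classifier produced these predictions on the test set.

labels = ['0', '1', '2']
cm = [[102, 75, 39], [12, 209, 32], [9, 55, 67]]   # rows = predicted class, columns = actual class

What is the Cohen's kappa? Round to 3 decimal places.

Observed agreement pₒ = trace/N = 378/600 = 0.6300
Expected agreement pₑ = Σ (rowᵢ·colᵢ)/N² = (123·216 + 339·253 + 138·131)/600² = 0.3623
κ = (pₒ − pₑ)/(1 − pₑ) = (0.6300 − 0.3623)/(1 − 0.3623) = 0.420

0.420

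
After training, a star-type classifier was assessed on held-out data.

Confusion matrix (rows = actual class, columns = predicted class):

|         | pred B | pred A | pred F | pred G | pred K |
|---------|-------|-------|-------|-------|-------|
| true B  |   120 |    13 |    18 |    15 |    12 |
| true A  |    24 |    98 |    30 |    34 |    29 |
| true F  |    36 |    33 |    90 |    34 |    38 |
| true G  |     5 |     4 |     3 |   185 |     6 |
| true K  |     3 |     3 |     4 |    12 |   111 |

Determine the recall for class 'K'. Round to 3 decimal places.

0.835

Treat 'K' as positive and all other classes as negative.
recall = TP/(TP+FN).
K: TP=111, FN=3+3+4+12=22 → 111/133 = 0.8346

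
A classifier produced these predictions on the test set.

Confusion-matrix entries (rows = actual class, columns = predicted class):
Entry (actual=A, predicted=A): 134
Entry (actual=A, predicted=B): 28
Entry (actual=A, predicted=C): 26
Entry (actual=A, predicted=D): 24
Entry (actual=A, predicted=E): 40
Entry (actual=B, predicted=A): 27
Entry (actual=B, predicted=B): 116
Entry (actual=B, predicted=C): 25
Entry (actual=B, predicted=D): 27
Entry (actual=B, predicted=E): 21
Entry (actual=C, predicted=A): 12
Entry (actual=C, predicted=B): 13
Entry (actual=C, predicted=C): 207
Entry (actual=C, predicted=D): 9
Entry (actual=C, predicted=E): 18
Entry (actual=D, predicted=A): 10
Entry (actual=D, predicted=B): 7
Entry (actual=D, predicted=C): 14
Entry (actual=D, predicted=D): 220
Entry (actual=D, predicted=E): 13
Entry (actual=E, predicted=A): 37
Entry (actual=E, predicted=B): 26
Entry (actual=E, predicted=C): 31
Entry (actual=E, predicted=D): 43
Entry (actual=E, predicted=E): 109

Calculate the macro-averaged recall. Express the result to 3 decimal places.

Per-class recall (TP/(TP+FN)):
  A: TP=134, FN=28+26+24+40=118 → 134/252 = 0.5317
  B: TP=116, FN=27+25+27+21=100 → 116/216 = 0.5370
  C: TP=207, FN=12+13+9+18=52 → 207/259 = 0.7992
  D: TP=220, FN=10+7+14+13=44 → 220/264 = 0.8333
  E: TP=109, FN=37+26+31+43=137 → 109/246 = 0.4431
Macro-recall = mean = (0.5317 + 0.5370 + 0.7992 + 0.8333 + 0.4431) / 5 = 0.629

0.629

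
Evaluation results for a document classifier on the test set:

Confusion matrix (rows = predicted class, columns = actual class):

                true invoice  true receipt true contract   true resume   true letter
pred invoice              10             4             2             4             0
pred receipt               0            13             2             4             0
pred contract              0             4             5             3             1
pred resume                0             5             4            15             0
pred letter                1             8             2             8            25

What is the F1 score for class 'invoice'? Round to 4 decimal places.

0.6452

F1 score = 2·TP/(2·TP+FP+FN).
invoice: TP=10, FP=4+2+4+0=10, FN=0+0+0+1=1 → 20/31 = 0.64516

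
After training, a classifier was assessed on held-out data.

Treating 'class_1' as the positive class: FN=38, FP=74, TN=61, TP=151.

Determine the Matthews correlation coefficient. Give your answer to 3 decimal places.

0.268

MCC = (TP·TN − FP·FN) / √((TP+FP)(TP+FN)(TN+FP)(TN+FN))
Numerator = 151·61 − 74·38 = 6399
Denominator = √(225·189·135·99) = √568346625 = 23840.0215
MCC = 6399 / 23840.0215 = 0.268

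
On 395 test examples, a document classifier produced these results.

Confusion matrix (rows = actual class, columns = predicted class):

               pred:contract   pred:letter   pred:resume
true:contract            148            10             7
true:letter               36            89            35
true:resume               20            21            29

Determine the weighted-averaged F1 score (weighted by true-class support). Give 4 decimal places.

0.6655

Per-class F1 score (2·TP/(2·TP+FP+FN)):
  contract: TP=148, FP=36+20=56, FN=10+7=17 → 296/369 = 0.80217
  letter: TP=89, FP=10+21=31, FN=36+35=71 → 178/280 = 0.63571
  resume: TP=29, FP=7+35=42, FN=20+21=41 → 58/141 = 0.41135
Weighted-F1 score = Σ (supportᵢ/N)·F1 scoreᵢ with N=395: (165/395)·0.80217 + (160/395)·0.63571 + (70/395)·0.41135 = 0.6655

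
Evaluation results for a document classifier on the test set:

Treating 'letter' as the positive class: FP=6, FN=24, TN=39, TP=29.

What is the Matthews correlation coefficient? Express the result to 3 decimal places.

0.430

MCC = (TP·TN − FP·FN) / √((TP+FP)(TP+FN)(TN+FP)(TN+FN))
Numerator = 29·39 − 6·24 = 987
Denominator = √(35·53·45·63) = √5258925 = 2293.2346
MCC = 987 / 2293.2346 = 0.430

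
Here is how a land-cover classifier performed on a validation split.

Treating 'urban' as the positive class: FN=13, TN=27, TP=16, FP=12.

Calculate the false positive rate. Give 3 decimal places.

0.308

FPR = FP/(FP+TN) = 12/(12+27) = 0.308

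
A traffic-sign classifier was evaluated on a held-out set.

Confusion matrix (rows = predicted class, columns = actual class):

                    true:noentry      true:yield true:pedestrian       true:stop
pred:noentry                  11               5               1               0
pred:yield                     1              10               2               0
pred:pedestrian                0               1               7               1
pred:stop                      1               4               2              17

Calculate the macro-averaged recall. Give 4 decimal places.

0.7185

Per-class recall (TP/(TP+FN)):
  noentry: TP=11, FN=1+0+1=2 → 11/13 = 0.84615
  yield: TP=10, FN=5+1+4=10 → 10/20 = 0.50000
  pedestrian: TP=7, FN=1+2+2=5 → 7/12 = 0.58333
  stop: TP=17, FN=0+0+1=1 → 17/18 = 0.94444
Macro-recall = mean = (0.84615 + 0.50000 + 0.58333 + 0.94444) / 4 = 0.7185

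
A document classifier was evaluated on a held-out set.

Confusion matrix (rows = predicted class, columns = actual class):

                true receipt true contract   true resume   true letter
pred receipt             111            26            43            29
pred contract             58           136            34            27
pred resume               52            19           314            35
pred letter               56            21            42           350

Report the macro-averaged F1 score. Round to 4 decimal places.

Per-class F1 score (2·TP/(2·TP+FP+FN)):
  receipt: TP=111, FP=26+43+29=98, FN=58+52+56=166 → 222/486 = 0.45679
  contract: TP=136, FP=58+34+27=119, FN=26+19+21=66 → 272/457 = 0.59519
  resume: TP=314, FP=52+19+35=106, FN=43+34+42=119 → 628/853 = 0.73623
  letter: TP=350, FP=56+21+42=119, FN=29+27+35=91 → 700/910 = 0.76923
Macro-F1 score = mean = (0.45679 + 0.59519 + 0.73623 + 0.76923) / 4 = 0.6394

0.6394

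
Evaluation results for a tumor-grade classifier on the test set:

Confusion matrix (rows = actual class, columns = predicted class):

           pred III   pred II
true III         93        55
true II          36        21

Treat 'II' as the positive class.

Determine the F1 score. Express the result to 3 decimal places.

0.316

Precision = TP/(TP+FP) = 21/76 = 0.2763
Recall = TP/(TP+FN) = 21/57 = 0.3684
F1 = 2·TP/(2·TP+FP+FN) = 42/133 = 0.316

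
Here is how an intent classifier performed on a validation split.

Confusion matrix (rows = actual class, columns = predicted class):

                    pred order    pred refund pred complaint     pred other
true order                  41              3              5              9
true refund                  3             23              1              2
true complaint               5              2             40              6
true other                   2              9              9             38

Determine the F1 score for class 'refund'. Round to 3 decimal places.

Take TP from the diagonal, FP from the rest of the 'refund' prediction marginal, FN from the rest of the 'refund' actual marginal.
F1 score = 2·TP/(2·TP+FP+FN).
refund: TP=23, FP=3+2+9=14, FN=3+1+2=6 → 46/66 = 0.6970

0.697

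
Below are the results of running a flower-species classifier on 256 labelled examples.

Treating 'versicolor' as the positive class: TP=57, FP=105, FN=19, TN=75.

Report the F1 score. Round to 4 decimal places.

Precision = TP/(TP+FP) = 57/162 = 0.3519
Recall = TP/(TP+FN) = 57/76 = 0.7500
F1 = 2·TP/(2·TP+FP+FN) = 114/238 = 0.4790

0.4790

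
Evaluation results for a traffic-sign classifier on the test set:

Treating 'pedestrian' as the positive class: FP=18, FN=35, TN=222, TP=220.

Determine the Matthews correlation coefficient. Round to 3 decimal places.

MCC = (TP·TN − FP·FN) / √((TP+FP)(TP+FN)(TN+FP)(TN+FN))
Numerator = 220·222 − 18·35 = 48210
Denominator = √(238·255·240·257) = √3743359200 = 61182.9976
MCC = 48210 / 61182.9976 = 0.788

0.788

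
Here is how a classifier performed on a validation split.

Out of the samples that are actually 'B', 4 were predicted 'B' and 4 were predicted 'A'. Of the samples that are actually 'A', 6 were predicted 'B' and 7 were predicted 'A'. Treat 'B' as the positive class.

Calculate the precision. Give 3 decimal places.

Precision = TP/(TP+FP) = 4/(4+6) = 4/10 = 0.400

0.400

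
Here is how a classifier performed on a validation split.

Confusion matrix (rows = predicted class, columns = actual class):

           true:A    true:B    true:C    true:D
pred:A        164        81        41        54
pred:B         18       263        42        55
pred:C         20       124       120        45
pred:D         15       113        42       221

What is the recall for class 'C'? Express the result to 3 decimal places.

0.490

Treat 'C' as positive and all other classes as negative.
recall = TP/(TP+FN).
C: TP=120, FN=41+42+42=125 → 120/245 = 0.4898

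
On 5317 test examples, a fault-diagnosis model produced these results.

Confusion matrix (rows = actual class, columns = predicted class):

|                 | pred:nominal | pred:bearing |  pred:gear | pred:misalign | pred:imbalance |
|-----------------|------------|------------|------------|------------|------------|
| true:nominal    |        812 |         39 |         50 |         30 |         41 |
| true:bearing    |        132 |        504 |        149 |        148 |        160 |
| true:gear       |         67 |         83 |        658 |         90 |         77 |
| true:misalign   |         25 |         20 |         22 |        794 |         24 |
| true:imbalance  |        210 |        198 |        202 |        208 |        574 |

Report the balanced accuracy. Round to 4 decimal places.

Balanced accuracy = mean of per-class recall.
  nominal: recall = 812/972 = 0.83539
  bearing: recall = 504/1093 = 0.46112
  gear: recall = 658/975 = 0.67487
  misalign: recall = 794/885 = 0.89718
  imbalance: recall = 574/1392 = 0.41236
Mean = (0.83539 + 0.46112 + 0.67487 + 0.89718 + 0.41236) / 5 = 0.6562

0.6562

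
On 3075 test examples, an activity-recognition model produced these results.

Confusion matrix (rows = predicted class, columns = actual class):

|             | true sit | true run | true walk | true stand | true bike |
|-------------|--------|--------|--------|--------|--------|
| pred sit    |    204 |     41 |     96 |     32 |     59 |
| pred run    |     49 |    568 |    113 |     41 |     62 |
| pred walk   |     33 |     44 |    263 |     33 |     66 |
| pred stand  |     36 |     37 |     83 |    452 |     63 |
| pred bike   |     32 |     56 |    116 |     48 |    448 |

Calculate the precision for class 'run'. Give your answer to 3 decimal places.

Treat 'run' as positive and all other classes as negative.
precision = TP/(TP+FP).
run: TP=568, FP=49+113+41+62=265 → 568/833 = 0.6819

0.682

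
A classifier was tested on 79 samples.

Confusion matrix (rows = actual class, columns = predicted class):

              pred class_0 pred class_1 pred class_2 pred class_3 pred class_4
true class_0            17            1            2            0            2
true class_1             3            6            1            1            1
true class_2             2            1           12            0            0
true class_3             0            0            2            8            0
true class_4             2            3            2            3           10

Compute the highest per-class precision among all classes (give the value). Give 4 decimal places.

Per-class precision (TP/(TP+FP)):
  class_0: TP=17, FP=3+2+0+2=7 → 17/24 = 0.70833
  class_1: TP=6, FP=1+1+0+3=5 → 6/11 = 0.54545
  class_2: TP=12, FP=2+1+2+2=7 → 12/19 = 0.63158
  class_3: TP=8, FP=0+1+0+3=4 → 8/12 = 0.66667
  class_4: TP=10, FP=2+1+0+0=3 → 10/13 = 0.76923
Highest is class 'class_4' with precision = 0.7692.

0.7692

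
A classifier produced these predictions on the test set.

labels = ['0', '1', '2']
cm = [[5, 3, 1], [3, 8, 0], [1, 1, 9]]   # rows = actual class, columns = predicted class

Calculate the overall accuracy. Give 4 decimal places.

0.7097

Accuracy = trace / total = (5+8+9=22) / 31 = 22/31 = 0.7097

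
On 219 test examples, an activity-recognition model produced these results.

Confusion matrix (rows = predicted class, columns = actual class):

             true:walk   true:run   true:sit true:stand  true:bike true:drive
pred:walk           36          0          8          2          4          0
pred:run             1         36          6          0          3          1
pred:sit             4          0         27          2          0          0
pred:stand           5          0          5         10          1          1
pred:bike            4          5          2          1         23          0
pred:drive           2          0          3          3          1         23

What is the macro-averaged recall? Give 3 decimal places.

Per-class recall (TP/(TP+FN)):
  walk: TP=36, FN=1+4+5+4+2=16 → 36/52 = 0.6923
  run: TP=36, FN=0+0+0+5+0=5 → 36/41 = 0.8780
  sit: TP=27, FN=8+6+5+2+3=24 → 27/51 = 0.5294
  stand: TP=10, FN=2+0+2+1+3=8 → 10/18 = 0.5556
  bike: TP=23, FN=4+3+0+1+1=9 → 23/32 = 0.7188
  drive: TP=23, FN=0+1+0+1+0=2 → 23/25 = 0.9200
Macro-recall = mean = (0.6923 + 0.8780 + 0.5294 + 0.5556 + 0.7188 + 0.9200) / 6 = 0.716

0.716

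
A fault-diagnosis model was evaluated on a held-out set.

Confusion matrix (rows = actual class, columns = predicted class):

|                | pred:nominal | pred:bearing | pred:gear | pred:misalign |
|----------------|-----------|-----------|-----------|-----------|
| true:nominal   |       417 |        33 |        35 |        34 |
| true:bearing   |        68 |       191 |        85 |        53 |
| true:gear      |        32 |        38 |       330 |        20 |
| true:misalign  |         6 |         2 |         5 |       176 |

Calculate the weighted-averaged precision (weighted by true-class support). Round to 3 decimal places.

0.737

Per-class precision (TP/(TP+FP)):
  nominal: TP=417, FP=68+32+6=106 → 417/523 = 0.7973
  bearing: TP=191, FP=33+38+2=73 → 191/264 = 0.7235
  gear: TP=330, FP=35+85+5=125 → 330/455 = 0.7253
  misalign: TP=176, FP=34+53+20=107 → 176/283 = 0.6219
Weighted-precision = Σ (supportᵢ/N)·precisionᵢ with N=1525: (519/1525)·0.7973 + (397/1525)·0.7235 + (420/1525)·0.7253 + (189/1525)·0.6219 = 0.737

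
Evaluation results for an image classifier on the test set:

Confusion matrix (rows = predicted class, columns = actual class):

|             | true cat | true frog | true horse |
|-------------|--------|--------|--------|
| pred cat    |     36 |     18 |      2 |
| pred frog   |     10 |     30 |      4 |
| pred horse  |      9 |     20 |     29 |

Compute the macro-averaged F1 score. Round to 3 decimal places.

Per-class F1 score (2·TP/(2·TP+FP+FN)):
  cat: TP=36, FP=18+2=20, FN=10+9=19 → 72/111 = 0.6486
  frog: TP=30, FP=10+4=14, FN=18+20=38 → 60/112 = 0.5357
  horse: TP=29, FP=9+20=29, FN=2+4=6 → 58/93 = 0.6237
Macro-F1 score = mean = (0.6486 + 0.5357 + 0.6237) / 3 = 0.603

0.603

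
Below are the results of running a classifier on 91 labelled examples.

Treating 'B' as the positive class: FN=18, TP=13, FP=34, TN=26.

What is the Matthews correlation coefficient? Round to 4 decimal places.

-0.1397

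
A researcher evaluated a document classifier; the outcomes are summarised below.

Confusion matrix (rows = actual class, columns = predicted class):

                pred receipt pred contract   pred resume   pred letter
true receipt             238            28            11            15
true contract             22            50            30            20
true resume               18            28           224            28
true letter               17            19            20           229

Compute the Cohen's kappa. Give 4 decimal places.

Observed agreement pₒ = trace/N = 741/997 = 0.74323
Expected agreement pₑ = Σ (rowᵢ·colᵢ)/N² = (292·295 + 122·125 + 298·285 + 285·292)/997² = 0.27116
κ = (pₒ − pₑ)/(1 − pₑ) = (0.74323 − 0.27116)/(1 − 0.27116) = 0.6477

0.6477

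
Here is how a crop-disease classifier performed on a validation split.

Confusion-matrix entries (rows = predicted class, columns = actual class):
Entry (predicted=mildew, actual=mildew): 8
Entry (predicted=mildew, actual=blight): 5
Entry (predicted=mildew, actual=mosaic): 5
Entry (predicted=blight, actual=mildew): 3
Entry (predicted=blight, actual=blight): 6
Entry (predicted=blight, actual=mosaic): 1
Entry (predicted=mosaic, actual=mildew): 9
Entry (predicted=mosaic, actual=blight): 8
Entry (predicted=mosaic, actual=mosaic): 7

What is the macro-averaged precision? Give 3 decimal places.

0.445

Per-class precision (TP/(TP+FP)):
  mildew: TP=8, FP=5+5=10 → 8/18 = 0.4444
  blight: TP=6, FP=3+1=4 → 6/10 = 0.6000
  mosaic: TP=7, FP=9+8=17 → 7/24 = 0.2917
Macro-precision = mean = (0.4444 + 0.6000 + 0.2917) / 3 = 0.445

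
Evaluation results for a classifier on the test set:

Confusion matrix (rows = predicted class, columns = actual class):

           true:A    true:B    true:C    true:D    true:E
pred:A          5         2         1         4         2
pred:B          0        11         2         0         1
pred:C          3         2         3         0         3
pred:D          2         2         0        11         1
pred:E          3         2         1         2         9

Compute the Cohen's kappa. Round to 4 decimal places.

Observed agreement pₒ = trace/N = 39/72 = 0.54167
Expected agreement pₑ = Σ (rowᵢ·colᵢ)/N² = (13·14 + 19·14 + 7·11 + 17·16 + 16·17)/72² = 0.20621
κ = (pₒ − pₑ)/(1 − pₑ) = (0.54167 − 0.20621)/(1 − 0.20621) = 0.4226

0.4226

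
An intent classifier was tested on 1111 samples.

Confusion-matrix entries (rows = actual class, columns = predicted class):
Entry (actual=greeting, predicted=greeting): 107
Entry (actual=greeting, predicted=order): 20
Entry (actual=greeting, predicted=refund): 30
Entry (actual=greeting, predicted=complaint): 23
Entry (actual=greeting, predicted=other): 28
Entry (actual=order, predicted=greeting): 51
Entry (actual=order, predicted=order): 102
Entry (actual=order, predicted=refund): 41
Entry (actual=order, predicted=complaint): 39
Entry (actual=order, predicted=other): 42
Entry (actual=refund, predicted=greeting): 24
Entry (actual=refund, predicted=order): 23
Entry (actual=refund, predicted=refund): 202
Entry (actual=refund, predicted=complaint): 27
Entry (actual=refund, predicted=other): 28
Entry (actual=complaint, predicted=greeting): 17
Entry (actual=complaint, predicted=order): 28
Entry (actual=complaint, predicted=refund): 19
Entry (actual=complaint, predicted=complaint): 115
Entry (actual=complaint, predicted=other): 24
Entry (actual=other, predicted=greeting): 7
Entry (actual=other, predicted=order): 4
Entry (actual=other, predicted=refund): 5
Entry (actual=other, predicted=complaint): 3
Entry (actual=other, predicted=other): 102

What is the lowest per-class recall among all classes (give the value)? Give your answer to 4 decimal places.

0.3709

Per-class recall (TP/(TP+FN)):
  greeting: TP=107, FN=20+30+23+28=101 → 107/208 = 0.51442
  order: TP=102, FN=51+41+39+42=173 → 102/275 = 0.37091
  refund: TP=202, FN=24+23+27+28=102 → 202/304 = 0.66447
  complaint: TP=115, FN=17+28+19+24=88 → 115/203 = 0.56650
  other: TP=102, FN=7+4+5+3=19 → 102/121 = 0.84298
Lowest is class 'order' with recall = 0.3709.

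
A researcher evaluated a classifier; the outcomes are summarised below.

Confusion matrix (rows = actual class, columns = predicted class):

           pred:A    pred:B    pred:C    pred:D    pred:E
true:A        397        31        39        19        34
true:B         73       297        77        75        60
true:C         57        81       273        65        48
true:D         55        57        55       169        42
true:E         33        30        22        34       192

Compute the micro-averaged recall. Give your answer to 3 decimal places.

0.574

Micro-averaging pools counts across classes: ΣTP=1328, ΣFP=987, ΣFN=987.
Micro-recall = TP/(TP+FN) on pooled counts = 0.574 (equals overall accuracy in single-label multiclass).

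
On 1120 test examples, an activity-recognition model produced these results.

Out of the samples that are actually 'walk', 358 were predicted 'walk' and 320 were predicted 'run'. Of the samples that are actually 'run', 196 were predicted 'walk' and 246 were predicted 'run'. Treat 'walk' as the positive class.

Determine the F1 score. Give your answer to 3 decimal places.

0.581

Precision = TP/(TP+FP) = 358/554 = 0.6462
Recall = TP/(TP+FN) = 358/678 = 0.5280
F1 = 2·TP/(2·TP+FP+FN) = 716/1232 = 0.581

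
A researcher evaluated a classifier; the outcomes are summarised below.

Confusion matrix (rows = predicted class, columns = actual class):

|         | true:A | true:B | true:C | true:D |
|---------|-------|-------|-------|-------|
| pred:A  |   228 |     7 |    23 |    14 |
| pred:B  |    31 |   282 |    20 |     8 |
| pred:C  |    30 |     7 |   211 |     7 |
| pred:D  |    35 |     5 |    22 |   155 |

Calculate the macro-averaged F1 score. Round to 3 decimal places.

0.803

Per-class F1 score (2·TP/(2·TP+FP+FN)):
  A: TP=228, FP=7+23+14=44, FN=31+30+35=96 → 456/596 = 0.7651
  B: TP=282, FP=31+20+8=59, FN=7+7+5=19 → 564/642 = 0.8785
  C: TP=211, FP=30+7+7=44, FN=23+20+22=65 → 422/531 = 0.7947
  D: TP=155, FP=35+5+22=62, FN=14+8+7=29 → 310/401 = 0.7731
Macro-F1 score = mean = (0.7651 + 0.8785 + 0.7947 + 0.7731) / 4 = 0.803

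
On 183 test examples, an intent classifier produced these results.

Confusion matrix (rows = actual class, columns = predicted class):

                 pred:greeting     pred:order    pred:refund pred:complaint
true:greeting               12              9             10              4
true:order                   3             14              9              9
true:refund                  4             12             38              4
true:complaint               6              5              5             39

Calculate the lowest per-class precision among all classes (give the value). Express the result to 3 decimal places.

Per-class precision (TP/(TP+FP)):
  greeting: TP=12, FP=3+4+6=13 → 12/25 = 0.4800
  order: TP=14, FP=9+12+5=26 → 14/40 = 0.3500
  refund: TP=38, FP=10+9+5=24 → 38/62 = 0.6129
  complaint: TP=39, FP=4+9+4=17 → 39/56 = 0.6964
Lowest is class 'order' with precision = 0.350.

0.350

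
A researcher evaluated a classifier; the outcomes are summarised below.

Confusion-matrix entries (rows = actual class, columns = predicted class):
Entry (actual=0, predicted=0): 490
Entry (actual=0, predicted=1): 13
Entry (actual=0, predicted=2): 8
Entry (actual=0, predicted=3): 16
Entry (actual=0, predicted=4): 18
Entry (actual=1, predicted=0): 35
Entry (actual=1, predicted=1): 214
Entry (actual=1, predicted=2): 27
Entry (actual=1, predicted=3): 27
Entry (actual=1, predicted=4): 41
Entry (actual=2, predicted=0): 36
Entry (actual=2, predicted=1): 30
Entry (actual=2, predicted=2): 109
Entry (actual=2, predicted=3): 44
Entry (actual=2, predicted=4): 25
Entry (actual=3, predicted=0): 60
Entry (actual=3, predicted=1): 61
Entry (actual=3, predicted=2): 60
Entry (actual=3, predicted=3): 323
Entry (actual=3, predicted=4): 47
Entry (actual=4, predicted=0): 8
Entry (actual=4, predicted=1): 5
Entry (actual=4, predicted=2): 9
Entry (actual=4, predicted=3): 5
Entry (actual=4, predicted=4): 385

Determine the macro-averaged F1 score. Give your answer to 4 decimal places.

0.6904

Per-class F1 score (2·TP/(2·TP+FP+FN)):
  0: TP=490, FP=35+36+60+8=139, FN=13+8+16+18=55 → 980/1174 = 0.83475
  1: TP=214, FP=13+30+61+5=109, FN=35+27+27+41=130 → 428/667 = 0.64168
  2: TP=109, FP=8+27+60+9=104, FN=36+30+44+25=135 → 218/457 = 0.47702
  3: TP=323, FP=16+27+44+5=92, FN=60+61+60+47=228 → 646/966 = 0.66874
  4: TP=385, FP=18+41+25+47=131, FN=8+5+9+5=27 → 770/928 = 0.82974
Macro-F1 score = mean = (0.83475 + 0.64168 + 0.47702 + 0.66874 + 0.82974) / 5 = 0.6904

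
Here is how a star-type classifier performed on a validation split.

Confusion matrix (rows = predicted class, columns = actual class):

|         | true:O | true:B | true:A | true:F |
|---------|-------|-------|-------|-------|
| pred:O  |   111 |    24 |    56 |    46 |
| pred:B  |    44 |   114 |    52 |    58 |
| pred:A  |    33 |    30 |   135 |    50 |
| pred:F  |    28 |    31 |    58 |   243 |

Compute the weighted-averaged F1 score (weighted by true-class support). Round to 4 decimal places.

0.5444

Per-class F1 score (2·TP/(2·TP+FP+FN)):
  O: TP=111, FP=24+56+46=126, FN=44+33+28=105 → 222/453 = 0.49007
  B: TP=114, FP=44+52+58=154, FN=24+30+31=85 → 228/467 = 0.48822
  A: TP=135, FP=33+30+50=113, FN=56+52+58=166 → 270/549 = 0.49180
  F: TP=243, FP=28+31+58=117, FN=46+58+50=154 → 486/757 = 0.64201
Weighted-F1 score = Σ (supportᵢ/N)·F1 scoreᵢ with N=1113: (216/1113)·0.49007 + (199/1113)·0.48822 + (301/1113)·0.49180 + (397/1113)·0.64201 = 0.5444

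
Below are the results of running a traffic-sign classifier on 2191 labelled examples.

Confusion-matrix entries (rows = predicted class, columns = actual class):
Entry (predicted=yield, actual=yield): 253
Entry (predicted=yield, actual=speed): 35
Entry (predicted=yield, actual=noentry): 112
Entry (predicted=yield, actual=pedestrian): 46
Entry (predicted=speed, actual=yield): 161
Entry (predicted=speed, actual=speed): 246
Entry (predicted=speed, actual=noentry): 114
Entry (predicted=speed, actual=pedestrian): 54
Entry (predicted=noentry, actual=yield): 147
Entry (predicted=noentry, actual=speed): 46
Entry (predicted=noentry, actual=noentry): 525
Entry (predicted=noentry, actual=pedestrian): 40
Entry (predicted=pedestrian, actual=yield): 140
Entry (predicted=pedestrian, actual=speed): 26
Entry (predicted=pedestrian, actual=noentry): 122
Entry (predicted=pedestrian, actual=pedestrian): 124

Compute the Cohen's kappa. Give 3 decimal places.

Observed agreement pₒ = trace/N = 1148/2191 = 0.5240
Expected agreement pₑ = Σ (rowᵢ·colᵢ)/N² = (701·446 + 353·575 + 873·758 + 264·412)/2191² = 0.2679
κ = (pₒ − pₑ)/(1 − pₑ) = (0.5240 − 0.2679)/(1 − 0.2679) = 0.350

0.350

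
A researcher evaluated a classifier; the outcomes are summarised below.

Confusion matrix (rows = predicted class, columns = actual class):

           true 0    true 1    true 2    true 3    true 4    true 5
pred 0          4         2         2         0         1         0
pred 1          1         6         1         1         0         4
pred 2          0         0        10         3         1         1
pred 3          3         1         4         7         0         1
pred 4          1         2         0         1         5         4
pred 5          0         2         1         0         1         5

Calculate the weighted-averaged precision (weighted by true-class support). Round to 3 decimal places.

0.515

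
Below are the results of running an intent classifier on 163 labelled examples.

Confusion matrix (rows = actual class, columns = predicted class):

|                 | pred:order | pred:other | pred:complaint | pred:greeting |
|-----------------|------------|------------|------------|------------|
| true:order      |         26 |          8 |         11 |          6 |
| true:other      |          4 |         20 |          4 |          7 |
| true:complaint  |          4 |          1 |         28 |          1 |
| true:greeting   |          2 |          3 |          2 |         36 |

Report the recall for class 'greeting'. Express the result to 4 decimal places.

Take TP from the diagonal, FP from the rest of the 'greeting' prediction marginal, FN from the rest of the 'greeting' actual marginal.
recall = TP/(TP+FN).
greeting: TP=36, FN=2+3+2=7 → 36/43 = 0.83721

0.8372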